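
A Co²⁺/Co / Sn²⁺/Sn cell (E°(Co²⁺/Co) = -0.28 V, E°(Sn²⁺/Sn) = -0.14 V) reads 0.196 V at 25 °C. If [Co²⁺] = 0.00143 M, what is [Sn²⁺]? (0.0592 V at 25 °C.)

From the Nernst equation, log Q = n(E° − E)/0.0592 = 2(0.14 − 0.196)/0.0592 = -1.892, so Q = 0.0128.
With Q = [Co²⁺]/[Sn²⁺] and the known concentrations, [Sn²⁺] in the denominator gives [Sn²⁺] = 0.11 M.

0.11 M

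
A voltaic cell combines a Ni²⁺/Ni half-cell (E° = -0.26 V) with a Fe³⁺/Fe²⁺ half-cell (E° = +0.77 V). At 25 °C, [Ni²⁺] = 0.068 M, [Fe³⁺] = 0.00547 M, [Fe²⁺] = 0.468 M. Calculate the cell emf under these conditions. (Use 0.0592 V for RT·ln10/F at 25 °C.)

0.950 V

The Fe³⁺/Fe²⁺ couple has the higher reduction potential and acts as the cathode, so E°_cell = +0.77 − (-0.26) = 1.03 V.
Balancing electrons gives n = 2; the reaction quotient is Q = [Ni²⁺]·[Fe²⁺]^2/[Fe³⁺]^2 = 498.
At 25 °C, E = E° − (0.0592/n) log Q = 1.03 − (0.0592/2)(2.697) = 1.030 − 0.080 = 0.950 V.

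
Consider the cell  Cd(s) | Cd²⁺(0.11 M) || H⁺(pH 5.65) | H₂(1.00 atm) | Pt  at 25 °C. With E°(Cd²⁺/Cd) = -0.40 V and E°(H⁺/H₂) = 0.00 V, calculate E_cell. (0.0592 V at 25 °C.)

0.094 V

The hydrogen couple is the cathode, so E°_cell = 0.40 V; n = 2.
[H⁺] = 10^(−5.65) = 2.2 × 10^-6 M, and Q = [Cd²⁺]·P(H₂) / [H⁺]^2 = 2.19 × 10^10.
E = E° − (0.0592/2) log Q = 0.40 − (0.0592/2)(10.341) = 0.094 V.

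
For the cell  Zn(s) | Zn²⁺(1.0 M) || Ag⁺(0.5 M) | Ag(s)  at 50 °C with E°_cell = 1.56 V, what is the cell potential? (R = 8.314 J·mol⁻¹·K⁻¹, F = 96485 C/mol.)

1.54 V

Balancing electrons gives n = 2; the reaction quotient is Q = [Zn²⁺]/[Ag⁺]^2 = 4.00.
E = E° − (RT/nF) ln Q = 1.56 − (8.314×323)/(2×96485) × (1.386) = 1.560 − 0.019 = 1.541 V.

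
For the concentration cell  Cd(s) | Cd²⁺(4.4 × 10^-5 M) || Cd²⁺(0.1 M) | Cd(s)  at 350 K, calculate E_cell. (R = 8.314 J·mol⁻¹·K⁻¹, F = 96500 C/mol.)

0.12 V

Both half-cells are Cd²⁺/Cd, so E°_cell = 0. The concentrated side is the cathode; the cell reaction moves Cd²⁺ from high to low concentration with n = 2.
Q = [Cd²⁺]_dilute/[Cd²⁺]_conc = 4.4 × 10^-5/0.1 = 4.4 × 10^-4.
E = 0 − (RT/nF) ln Q = −((8.314×350)/(2×96500))(-7.729) = 0.1165 V.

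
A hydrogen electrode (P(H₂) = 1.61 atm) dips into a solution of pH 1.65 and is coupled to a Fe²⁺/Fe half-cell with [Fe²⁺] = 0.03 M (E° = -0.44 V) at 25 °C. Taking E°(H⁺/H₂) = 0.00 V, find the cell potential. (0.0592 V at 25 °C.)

The hydrogen couple is the cathode, so E°_cell = 0.44 V; n = 2.
[H⁺] = 10^(−1.65) = 0.022 M, and Q = [Fe²⁺]·P(H₂) / [H⁺]^2 = 96.4.
E = E° − (0.0592/2) log Q = 0.44 − (0.0592/2)(1.984) = 0.381 V.

0.38 V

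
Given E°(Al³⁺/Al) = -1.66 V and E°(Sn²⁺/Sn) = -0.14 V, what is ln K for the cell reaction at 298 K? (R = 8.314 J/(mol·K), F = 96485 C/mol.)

E°_cell = -0.14 − (-1.66) = 1.52 V, with n = 6 electrons transferred.
At equilibrium E = 0, so the Nernst equation gives ln K = nFE°/RT = (6)(96485)(1.52)/((8.314)(298)) = 355.16.

ln K = 355.2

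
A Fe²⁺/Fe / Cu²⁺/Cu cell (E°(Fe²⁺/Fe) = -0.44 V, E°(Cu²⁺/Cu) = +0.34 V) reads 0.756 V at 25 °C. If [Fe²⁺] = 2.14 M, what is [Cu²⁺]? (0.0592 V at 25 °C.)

0.33 M

From the Nernst equation, log Q = n(E° − E)/0.0592 = 2(0.78 − 0.756)/0.0592 = 0.811, so Q = 6.47.
With Q = [Fe²⁺]/[Cu²⁺] and the known concentrations, [Cu²⁺] in the denominator gives [Cu²⁺] = 0.33 M.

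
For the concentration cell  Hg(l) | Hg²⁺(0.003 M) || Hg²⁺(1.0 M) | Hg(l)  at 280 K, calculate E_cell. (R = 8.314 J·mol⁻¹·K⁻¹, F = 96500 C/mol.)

Both half-cells are Hg²⁺/Hg, so E°_cell = 0. The concentrated side is the cathode; the cell reaction moves Hg²⁺ from high to low concentration with n = 2.
Q = [Hg²⁺]_dilute/[Hg²⁺]_conc = 0.003/1.0 = 0.00300.
E = 0 − (RT/nF) ln Q = −((8.314×280)/(2×96500))(-5.809) = 0.0701 V.

0.070 V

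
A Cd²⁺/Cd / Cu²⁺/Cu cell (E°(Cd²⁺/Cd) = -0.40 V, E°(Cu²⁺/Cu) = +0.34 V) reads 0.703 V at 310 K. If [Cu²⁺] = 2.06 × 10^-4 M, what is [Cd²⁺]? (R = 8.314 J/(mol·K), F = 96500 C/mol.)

0.0033 M

From the Nernst equation, ln Q = nF(E° − E)/RT = 2×96500×(0.74 − 0.703)/(8.314×310) = 2.771, so Q = 16.0.
With Q = [Cd²⁺]/[Cu²⁺] and the known concentrations, [Cd²⁺] in the numerator gives [Cd²⁺] = 0.0033 M.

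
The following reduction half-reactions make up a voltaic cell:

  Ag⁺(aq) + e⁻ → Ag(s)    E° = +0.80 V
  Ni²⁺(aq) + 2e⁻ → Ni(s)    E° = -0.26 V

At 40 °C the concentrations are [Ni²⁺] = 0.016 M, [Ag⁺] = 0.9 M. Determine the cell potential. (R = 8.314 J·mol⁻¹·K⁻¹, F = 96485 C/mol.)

1.11 V

The Ag⁺/Ag couple has the higher reduction potential and acts as the cathode, so E°_cell = +0.80 − (-0.26) = 1.06 V.
Balancing electrons gives n = 2; the reaction quotient is Q = [Ni²⁺]/[Ag⁺]^2 = 0.0198.
E = E° − (RT/nF) ln Q = 1.06 − (8.314×313)/(2×96485) × (-3.924) = 1.060 + 0.053 = 1.113 V.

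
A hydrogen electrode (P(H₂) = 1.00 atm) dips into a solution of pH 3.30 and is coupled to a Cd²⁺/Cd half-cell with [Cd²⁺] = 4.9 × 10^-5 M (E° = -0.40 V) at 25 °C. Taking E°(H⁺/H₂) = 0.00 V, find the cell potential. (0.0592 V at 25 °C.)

The hydrogen couple is the cathode, so E°_cell = 0.40 V; n = 2.
[H⁺] = 10^(−3.30) = 5 × 10^-4 M, and Q = [Cd²⁺]·P(H₂) / [H⁺]^2 = 195.
E = E° − (0.0592/2) log Q = 0.40 − (0.0592/2)(2.290) = 0.332 V.

0.33 V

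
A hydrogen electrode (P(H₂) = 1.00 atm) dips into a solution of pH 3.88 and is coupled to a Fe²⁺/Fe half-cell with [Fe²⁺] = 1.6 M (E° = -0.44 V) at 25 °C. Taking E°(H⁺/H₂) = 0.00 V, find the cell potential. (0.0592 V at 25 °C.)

0.20 V

The hydrogen couple is the cathode, so E°_cell = 0.44 V; n = 2.
[H⁺] = 10^(−3.88) = 1.3 × 10^-4 M, and Q = [Fe²⁺]·P(H₂) / [H⁺]^2 = 9.21 × 10^7.
E = E° − (0.0592/2) log Q = 0.44 − (0.0592/2)(7.964) = 0.204 V.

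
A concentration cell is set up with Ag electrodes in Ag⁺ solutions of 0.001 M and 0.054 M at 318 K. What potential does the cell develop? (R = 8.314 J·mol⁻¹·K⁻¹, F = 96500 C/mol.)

Both half-cells are Ag⁺/Ag, so E°_cell = 0. The concentrated side is the cathode; the cell reaction moves Ag⁺ from high to low concentration with n = 1.
Q = [Ag⁺]_dilute/[Ag⁺]_conc = 0.001/0.054 = 0.0185.
E = 0 − (RT/nF) ln Q = −((8.314×318)/(1×96500))(-3.989) = 0.1093 V.

0.11 V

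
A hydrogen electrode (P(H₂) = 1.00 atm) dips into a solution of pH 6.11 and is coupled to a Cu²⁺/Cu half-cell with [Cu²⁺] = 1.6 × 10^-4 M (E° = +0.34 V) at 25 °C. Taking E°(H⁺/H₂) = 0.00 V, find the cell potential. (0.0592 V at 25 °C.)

0.59 V

The Cu²⁺/Cu couple is the cathode, so E°_cell = 0.34 V; n = 2.
[H⁺] = 10^(−6.11) = 7.8 × 10^-7 M, and Q = [H⁺]^2 / ([Cu²⁺]·P(H₂)) = 3.77 × 10^-9.
E = E° − (0.0592/2) log Q = 0.34 − (0.0592/2)(-8.424) = 0.589 V.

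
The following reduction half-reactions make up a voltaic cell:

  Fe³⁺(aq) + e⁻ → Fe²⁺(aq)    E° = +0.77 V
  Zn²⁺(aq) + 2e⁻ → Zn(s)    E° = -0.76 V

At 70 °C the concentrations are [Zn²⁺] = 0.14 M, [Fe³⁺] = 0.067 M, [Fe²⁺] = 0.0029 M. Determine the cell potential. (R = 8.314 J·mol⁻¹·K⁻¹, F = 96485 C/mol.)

1.65 V

The Fe³⁺/Fe²⁺ couple has the higher reduction potential and acts as the cathode, so E°_cell = +0.77 − (-0.76) = 1.53 V.
Balancing electrons gives n = 2; the reaction quotient is Q = [Zn²⁺]·[Fe²⁺]^2/[Fe³⁺]^2 = 2.62 × 10^-4.
E = E° − (RT/nF) ln Q = 1.53 − (8.314×343)/(2×96485) × (-8.246) = 1.530 + 0.122 = 1.652 V.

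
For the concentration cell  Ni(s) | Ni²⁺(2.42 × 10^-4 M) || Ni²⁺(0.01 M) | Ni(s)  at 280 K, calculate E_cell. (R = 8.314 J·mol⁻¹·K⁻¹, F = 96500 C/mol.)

Both half-cells are Ni²⁺/Ni, so E°_cell = 0. The concentrated side is the cathode; the cell reaction moves Ni²⁺ from high to low concentration with n = 2.
Q = [Ni²⁺]_dilute/[Ni²⁺]_conc = 2.42 × 10^-4/0.01 = 0.0242.
E = 0 − (RT/nF) ln Q = −((8.314×280)/(2×96500))(-3.721) = 0.0449 V.

0.045 V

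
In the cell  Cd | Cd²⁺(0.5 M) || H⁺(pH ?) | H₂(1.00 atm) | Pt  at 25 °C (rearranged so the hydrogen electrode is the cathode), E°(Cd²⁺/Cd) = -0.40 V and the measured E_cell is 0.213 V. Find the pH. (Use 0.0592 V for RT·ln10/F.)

pH = 3.31

E°_cell = 0.40 V and n = 2.
log Q = n(E° − E)/0.0592 = 2×(0.40 − 0.213)/0.0592 = 6.318.
With Q = [Cd²⁺]·P(H₂) / [H⁺]^2, solving for [H⁺] gives log[H⁺] = -3.309, so pH = 3.31.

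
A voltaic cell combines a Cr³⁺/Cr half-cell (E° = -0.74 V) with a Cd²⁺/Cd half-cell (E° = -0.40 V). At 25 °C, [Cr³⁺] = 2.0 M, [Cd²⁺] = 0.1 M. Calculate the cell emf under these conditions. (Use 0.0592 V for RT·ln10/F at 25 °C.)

0.304 V

The Cd²⁺/Cd couple has the higher reduction potential and acts as the cathode, so E°_cell = -0.40 − (-0.74) = 0.34 V.
Balancing electrons gives n = 6; the reaction quotient is Q = [Cr³⁺]^2/[Cd²⁺]^3 = 4000.
At 25 °C, E = E° − (0.0592/n) log Q = 0.34 − (0.0592/6)(3.602) = 0.340 − 0.036 = 0.304 V.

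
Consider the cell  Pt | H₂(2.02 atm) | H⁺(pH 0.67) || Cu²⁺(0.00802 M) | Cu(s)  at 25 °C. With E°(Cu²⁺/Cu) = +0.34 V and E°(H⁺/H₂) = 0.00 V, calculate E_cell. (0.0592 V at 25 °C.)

0.33 V

The Cu²⁺/Cu couple is the cathode, so E°_cell = 0.34 V; n = 2.
[H⁺] = 10^(−0.67) = 0.21 M, and Q = [H⁺]^2 / ([Cu²⁺]·P(H₂)) = 2.82.
E = E° − (0.0592/2) log Q = 0.34 − (0.0592/2)(0.450) = 0.327 V.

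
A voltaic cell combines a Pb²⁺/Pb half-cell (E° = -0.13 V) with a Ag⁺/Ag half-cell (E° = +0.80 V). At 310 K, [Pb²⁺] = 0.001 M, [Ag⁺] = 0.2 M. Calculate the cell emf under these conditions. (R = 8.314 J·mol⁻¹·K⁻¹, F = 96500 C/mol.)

0.979 V

The Ag⁺/Ag couple has the higher reduction potential and acts as the cathode, so E°_cell = +0.80 − (-0.13) = 0.93 V.
Balancing electrons gives n = 2; the reaction quotient is Q = [Pb²⁺]/[Ag⁺]^2 = 0.0250.
E = E° − (RT/nF) ln Q = 0.93 − (8.314×310)/(2×96500) × (-3.689) = 0.930 + 0.049 = 0.979 V.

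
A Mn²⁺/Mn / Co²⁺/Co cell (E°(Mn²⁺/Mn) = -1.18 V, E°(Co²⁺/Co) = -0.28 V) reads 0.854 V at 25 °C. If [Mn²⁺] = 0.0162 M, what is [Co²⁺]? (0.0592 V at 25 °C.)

From the Nernst equation, log Q = n(E° − E)/0.0592 = 2(0.90 − 0.854)/0.0592 = 1.554, so Q = 35.8.
With Q = [Mn²⁺]/[Co²⁺] and the known concentrations, [Co²⁺] in the denominator gives [Co²⁺] = 4.5 × 10^-4 M.

4.5 × 10^-4 M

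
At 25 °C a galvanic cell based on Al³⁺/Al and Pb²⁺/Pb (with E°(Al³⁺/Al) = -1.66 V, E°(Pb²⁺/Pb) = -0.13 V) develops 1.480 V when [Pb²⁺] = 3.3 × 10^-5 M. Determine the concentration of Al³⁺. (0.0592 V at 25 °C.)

6.5 × 10^-5 M

From the Nernst equation, log Q = n(E° − E)/0.0592 = 6(1.53 − 1.480)/0.0592 = 5.068, so Q = 1.17 × 10^5.
With Q = [Al³⁺]^2/[Pb²⁺]^3 and the known concentrations, [Al³⁺]^2 in the numerator gives [Al³⁺] = 6.5 × 10^-5 M.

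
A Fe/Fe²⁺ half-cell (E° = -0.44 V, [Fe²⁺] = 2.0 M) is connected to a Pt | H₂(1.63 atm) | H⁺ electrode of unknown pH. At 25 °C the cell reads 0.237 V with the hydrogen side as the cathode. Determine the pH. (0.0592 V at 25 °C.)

pH = 3.17

E°_cell = 0.44 V and n = 2.
log Q = n(E° − E)/0.0592 = 2×(0.44 − 0.237)/0.0592 = 6.858.
With Q = [Fe²⁺]·P(H₂) / [H⁺]^2, solving for [H⁺] gives log[H⁺] = -3.172, so pH = 3.17.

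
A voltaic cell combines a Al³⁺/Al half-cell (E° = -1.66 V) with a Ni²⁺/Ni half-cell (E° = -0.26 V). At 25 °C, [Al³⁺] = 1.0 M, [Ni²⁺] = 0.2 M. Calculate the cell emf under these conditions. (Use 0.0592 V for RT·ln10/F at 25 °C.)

The Ni²⁺/Ni couple has the higher reduction potential and acts as the cathode, so E°_cell = -0.26 − (-1.66) = 1.40 V.
Balancing electrons gives n = 6; the reaction quotient is Q = [Al³⁺]^2/[Ni²⁺]^3 = 125.
At 25 °C, E = E° − (0.0592/n) log Q = 1.40 − (0.0592/6)(2.097) = 1.400 − 0.021 = 1.379 V.

1.38 V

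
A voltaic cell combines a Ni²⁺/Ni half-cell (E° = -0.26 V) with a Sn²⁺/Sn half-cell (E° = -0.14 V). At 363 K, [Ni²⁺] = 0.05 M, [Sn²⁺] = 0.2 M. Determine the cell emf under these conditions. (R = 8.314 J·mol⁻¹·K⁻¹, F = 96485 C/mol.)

The Sn²⁺/Sn couple has the higher reduction potential and acts as the cathode, so E°_cell = -0.14 − (-0.26) = 0.12 V.
Balancing electrons gives n = 2; the reaction quotient is Q = [Ni²⁺]/[Sn²⁺] = 0.250.
E = E° − (RT/nF) ln Q = 0.12 − (8.314×363)/(2×96485) × (-1.386) = 0.120 + 0.022 = 0.142 V.

0.142 V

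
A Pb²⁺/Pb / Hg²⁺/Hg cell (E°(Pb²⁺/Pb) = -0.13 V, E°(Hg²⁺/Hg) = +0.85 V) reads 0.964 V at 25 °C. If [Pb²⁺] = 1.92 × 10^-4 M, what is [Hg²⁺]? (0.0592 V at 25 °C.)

5.5 × 10^-5 M

From the Nernst equation, log Q = n(E° − E)/0.0592 = 2(0.98 − 0.964)/0.0592 = 0.541, so Q = 3.47.
With Q = [Pb²⁺]/[Hg²⁺] and the known concentrations, [Hg²⁺] in the denominator gives [Hg²⁺] = 5.5 × 10^-5 M.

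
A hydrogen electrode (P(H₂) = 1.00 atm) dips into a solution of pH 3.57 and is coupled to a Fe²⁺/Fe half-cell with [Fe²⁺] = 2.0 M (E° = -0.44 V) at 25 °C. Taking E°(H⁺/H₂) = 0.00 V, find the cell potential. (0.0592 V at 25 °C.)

The hydrogen couple is the cathode, so E°_cell = 0.44 V; n = 2.
[H⁺] = 10^(−3.57) = 2.7 × 10^-4 M, and Q = [Fe²⁺]·P(H₂) / [H⁺]^2 = 2.76 × 10^7.
E = E° − (0.0592/2) log Q = 0.44 − (0.0592/2)(7.441) = 0.220 V.

0.22 V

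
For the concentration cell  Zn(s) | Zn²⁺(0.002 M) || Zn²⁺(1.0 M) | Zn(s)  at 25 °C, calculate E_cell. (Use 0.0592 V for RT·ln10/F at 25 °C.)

0.080 V

Both half-cells are Zn²⁺/Zn, so E°_cell = 0. The concentrated side is the cathode; the cell reaction moves Zn²⁺ from high to low concentration with n = 2.
Q = [Zn²⁺]_dilute/[Zn²⁺]_conc = 0.002/1.0 = 0.00200.
E = 0 − (0.0592/2) log Q = −(0.0592/2)(-2.699) = 0.0799 V.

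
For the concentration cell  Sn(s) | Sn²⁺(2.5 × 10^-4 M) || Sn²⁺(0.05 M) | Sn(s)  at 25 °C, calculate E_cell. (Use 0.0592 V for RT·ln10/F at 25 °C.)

0.068 V

Both half-cells are Sn²⁺/Sn, so E°_cell = 0. The concentrated side is the cathode; the cell reaction moves Sn²⁺ from high to low concentration with n = 2.
Q = [Sn²⁺]_dilute/[Sn²⁺]_conc = 2.5 × 10^-4/0.05 = 0.00500.
E = 0 − (0.0592/2) log Q = −(0.0592/2)(-2.301) = 0.0681 V.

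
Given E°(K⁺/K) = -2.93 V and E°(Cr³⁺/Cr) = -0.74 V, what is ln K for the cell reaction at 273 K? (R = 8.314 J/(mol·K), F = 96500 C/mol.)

ln K = 279.3

E°_cell = -0.74 − (-2.93) = 2.19 V, with n = 3 electrons transferred.
At equilibrium E = 0, so the Nernst equation gives ln K = nFE°/RT = (3)(96500)(2.19)/((8.314)(273)) = 279.33.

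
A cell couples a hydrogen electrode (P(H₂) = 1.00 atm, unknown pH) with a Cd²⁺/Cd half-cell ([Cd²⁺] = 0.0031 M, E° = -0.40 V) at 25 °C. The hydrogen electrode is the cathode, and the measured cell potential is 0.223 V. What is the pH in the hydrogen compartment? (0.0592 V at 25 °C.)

pH = 4.24

E°_cell = 0.40 V and n = 2.
log Q = n(E° − E)/0.0592 = 2×(0.40 − 0.223)/0.0592 = 5.980.
With Q = [Cd²⁺]·P(H₂) / [H⁺]^2, solving for [H⁺] gives log[H⁺] = -4.244, so pH = 4.24.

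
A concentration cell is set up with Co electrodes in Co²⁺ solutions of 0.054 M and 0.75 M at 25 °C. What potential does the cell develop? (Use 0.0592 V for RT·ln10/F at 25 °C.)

Both half-cells are Co²⁺/Co, so E°_cell = 0. The concentrated side is the cathode; the cell reaction moves Co²⁺ from high to low concentration with n = 2.
Q = [Co²⁺]_dilute/[Co²⁺]_conc = 0.054/0.75 = 0.0720.
E = 0 − (0.0592/2) log Q = −(0.0592/2)(-1.143) = 0.0338 V.

0.034 V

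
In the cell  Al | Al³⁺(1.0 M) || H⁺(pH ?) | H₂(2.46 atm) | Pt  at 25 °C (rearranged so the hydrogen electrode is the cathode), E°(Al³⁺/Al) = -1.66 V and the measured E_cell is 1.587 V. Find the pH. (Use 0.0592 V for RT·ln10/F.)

E°_cell = 1.66 V and n = 6.
log Q = n(E° − E)/0.0592 = 6×(1.66 − 1.587)/0.0592 = 7.399.
With Q = [Al³⁺]^2·P(H₂)^3 / [H⁺]^6, solving for [H⁺] gives log[H⁺] = -1.038, so pH = 1.04.

pH = 1.04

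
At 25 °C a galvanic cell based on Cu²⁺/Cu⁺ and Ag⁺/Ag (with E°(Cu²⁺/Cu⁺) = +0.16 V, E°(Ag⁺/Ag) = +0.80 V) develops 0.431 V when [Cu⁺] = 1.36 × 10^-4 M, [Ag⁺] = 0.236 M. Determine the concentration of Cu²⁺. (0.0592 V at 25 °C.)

0.11 M

From the Nernst equation, log Q = n(E° − E)/0.0592 = 1(0.64 − 0.431)/0.0592 = 3.530, so Q = 3390.
With Q = [Cu²⁺]/([Cu⁺]·[Ag⁺]) and the known concentrations, [Cu²⁺] in the numerator gives [Cu²⁺] = 0.11 M.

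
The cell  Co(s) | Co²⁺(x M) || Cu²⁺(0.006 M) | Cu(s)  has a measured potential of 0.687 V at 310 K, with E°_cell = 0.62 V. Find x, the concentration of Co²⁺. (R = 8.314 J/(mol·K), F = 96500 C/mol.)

4 × 10^-5 M

From the Nernst equation, ln Q = nF(E° − E)/RT = 2×96500×(0.62 − 0.687)/(8.314×310) = -5.017, so Q = 0.00662.
With Q = [Co²⁺]/[Cu²⁺] and the known concentrations, [Co²⁺] in the numerator gives [Co²⁺] = 4 × 10^-5 M.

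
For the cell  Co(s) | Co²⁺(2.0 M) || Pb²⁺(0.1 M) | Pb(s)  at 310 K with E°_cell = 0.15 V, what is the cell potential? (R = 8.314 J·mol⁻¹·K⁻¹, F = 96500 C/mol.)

0.110 V

Balancing electrons gives n = 2; the reaction quotient is Q = [Co²⁺]/[Pb²⁺] = 20.0.
E = E° − (RT/nF) ln Q = 0.15 − (8.314×310)/(2×96500) × (2.996) = 0.150 − 0.040 = 0.110 V.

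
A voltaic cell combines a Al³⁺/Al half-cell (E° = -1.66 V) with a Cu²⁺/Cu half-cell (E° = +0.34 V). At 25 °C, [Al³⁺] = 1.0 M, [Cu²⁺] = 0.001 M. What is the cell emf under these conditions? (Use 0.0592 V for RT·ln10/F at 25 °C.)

The Cu²⁺/Cu couple has the higher reduction potential and acts as the cathode, so E°_cell = +0.34 − (-1.66) = 2.00 V.
Balancing electrons gives n = 6; the reaction quotient is Q = [Al³⁺]^2/[Cu²⁺]^3 = 1 × 10^9.
At 25 °C, E = E° − (0.0592/n) log Q = 2.00 − (0.0592/6)(9.000) = 2.000 − 0.089 = 1.911 V.

1.91 V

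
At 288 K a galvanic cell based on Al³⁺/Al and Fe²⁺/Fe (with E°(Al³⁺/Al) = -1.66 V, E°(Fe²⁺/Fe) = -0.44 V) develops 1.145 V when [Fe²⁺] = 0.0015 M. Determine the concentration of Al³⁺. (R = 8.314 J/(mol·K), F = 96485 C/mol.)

0.5 M

From the Nernst equation, ln Q = nF(E° − E)/RT = 6×96485×(1.22 − 1.145)/(8.314×288) = 18.133, so Q = 7.5 × 10^7.
With Q = [Al³⁺]^2/[Fe²⁺]^3 and the known concentrations, [Al³⁺]^2 in the numerator gives [Al³⁺] = 0.5 M.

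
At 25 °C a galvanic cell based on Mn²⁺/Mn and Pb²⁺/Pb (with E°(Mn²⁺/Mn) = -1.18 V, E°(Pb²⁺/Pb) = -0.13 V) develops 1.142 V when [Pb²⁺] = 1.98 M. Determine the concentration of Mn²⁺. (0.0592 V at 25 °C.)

From the Nernst equation, log Q = n(E° − E)/0.0592 = 2(1.05 − 1.142)/0.0592 = -3.108, so Q = 7.8 × 10^-4.
With Q = [Mn²⁺]/[Pb²⁺] and the known concentrations, [Mn²⁺] in the numerator gives [Mn²⁺] = 0.0015 M.

0.0015 M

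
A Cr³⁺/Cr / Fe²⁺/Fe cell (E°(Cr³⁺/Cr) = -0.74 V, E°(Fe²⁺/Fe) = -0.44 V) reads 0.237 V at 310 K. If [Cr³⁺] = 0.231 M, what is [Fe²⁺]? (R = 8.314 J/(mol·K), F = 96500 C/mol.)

0.0034 M

From the Nernst equation, ln Q = nF(E° − E)/RT = 6×96500×(0.30 − 0.237)/(8.314×310) = 14.153, so Q = 1.4 × 10^6.
With Q = [Cr³⁺]^2/[Fe²⁺]^3 and the known concentrations, [Fe²⁺]^3 in the denominator gives [Fe²⁺] = 0.0034 M.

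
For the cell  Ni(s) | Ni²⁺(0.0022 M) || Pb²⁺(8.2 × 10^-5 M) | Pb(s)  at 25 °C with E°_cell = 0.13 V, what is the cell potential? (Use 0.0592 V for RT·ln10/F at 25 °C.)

Balancing electrons gives n = 2; the reaction quotient is Q = [Ni²⁺]/[Pb²⁺] = 26.8.
At 25 °C, E = E° − (0.0592/n) log Q = 0.13 − (0.0592/2)(1.429) = 0.130 − 0.042 = 0.088 V.

0.088 V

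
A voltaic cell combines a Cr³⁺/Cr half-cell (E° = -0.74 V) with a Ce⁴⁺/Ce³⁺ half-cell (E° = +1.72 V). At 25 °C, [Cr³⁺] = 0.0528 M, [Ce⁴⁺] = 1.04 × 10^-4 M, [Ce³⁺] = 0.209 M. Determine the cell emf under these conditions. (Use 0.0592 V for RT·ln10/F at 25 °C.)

2.29 V

The Ce⁴⁺/Ce³⁺ couple has the higher reduction potential and acts as the cathode, so E°_cell = +1.72 − (-0.74) = 2.46 V.
Balancing electrons gives n = 3; the reaction quotient is Q = [Cr³⁺]·[Ce³⁺]^3/[Ce⁴⁺]^3 = 4.29 × 10^8.
At 25 °C, E = E° − (0.0592/n) log Q = 2.46 − (0.0592/3)(8.632) = 2.460 − 0.170 = 2.290 V.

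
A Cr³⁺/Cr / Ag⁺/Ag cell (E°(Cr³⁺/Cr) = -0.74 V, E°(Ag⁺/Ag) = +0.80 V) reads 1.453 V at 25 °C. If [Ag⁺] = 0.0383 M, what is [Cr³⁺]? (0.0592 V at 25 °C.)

From the Nernst equation, log Q = n(E° − E)/0.0592 = 3(1.54 − 1.453)/0.0592 = 4.409, so Q = 2.56 × 10^4.
With Q = [Cr³⁺]/[Ag⁺]^3 and the known concentrations, [Cr³⁺] in the numerator gives [Cr³⁺] = 1.4 M.

1.4 M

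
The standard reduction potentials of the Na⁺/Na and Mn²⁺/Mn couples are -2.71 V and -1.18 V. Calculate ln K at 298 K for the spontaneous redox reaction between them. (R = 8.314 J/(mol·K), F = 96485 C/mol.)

ln K = 119.2

E°_cell = -1.18 − (-2.71) = 1.53 V, with n = 2 electrons transferred.
At equilibrium E = 0, so the Nernst equation gives ln K = nFE°/RT = (2)(96485)(1.53)/((8.314)(298)) = 119.17.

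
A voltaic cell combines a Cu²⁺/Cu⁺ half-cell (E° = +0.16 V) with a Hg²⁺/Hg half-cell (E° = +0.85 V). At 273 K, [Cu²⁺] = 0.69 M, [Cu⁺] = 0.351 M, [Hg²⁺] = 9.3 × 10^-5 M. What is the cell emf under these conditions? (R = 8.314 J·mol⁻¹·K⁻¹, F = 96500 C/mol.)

0.565 V

The Hg²⁺/Hg couple has the higher reduction potential and acts as the cathode, so E°_cell = +0.85 − (+0.16) = 0.69 V.
Balancing electrons gives n = 2; the reaction quotient is Q = [Cu²⁺]^2/([Cu⁺]^2·[Hg²⁺]) = 4.16 × 10^4.
E = E° − (RT/nF) ln Q = 0.69 − (8.314×273)/(2×96500) × (10.635) = 0.690 − 0.125 = 0.565 V.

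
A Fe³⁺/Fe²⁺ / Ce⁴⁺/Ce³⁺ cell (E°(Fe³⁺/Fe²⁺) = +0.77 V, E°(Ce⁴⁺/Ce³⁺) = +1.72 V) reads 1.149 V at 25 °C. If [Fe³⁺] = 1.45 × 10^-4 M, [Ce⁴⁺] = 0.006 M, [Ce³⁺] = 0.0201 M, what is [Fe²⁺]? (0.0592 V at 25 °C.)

From the Nernst equation, log Q = n(E° − E)/0.0592 = 1(0.95 − 1.149)/0.0592 = -3.361, so Q = 4.35 × 10^-4.
With Q = [Fe³⁺]·[Ce³⁺]/([Fe²⁺]·[Ce⁴⁺]) and the known concentrations, [Fe²⁺] in the denominator gives [Fe²⁺] = 1.1 M.

1.1 M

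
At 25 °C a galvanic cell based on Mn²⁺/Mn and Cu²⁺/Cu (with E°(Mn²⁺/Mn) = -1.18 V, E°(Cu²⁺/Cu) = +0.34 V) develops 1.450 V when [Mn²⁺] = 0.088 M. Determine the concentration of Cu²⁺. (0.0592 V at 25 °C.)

3.8 × 10^-4 M

From the Nernst equation, log Q = n(E° − E)/0.0592 = 2(1.52 − 1.450)/0.0592 = 2.365, so Q = 232.
With Q = [Mn²⁺]/[Cu²⁺] and the known concentrations, [Cu²⁺] in the denominator gives [Cu²⁺] = 3.8 × 10^-4 M.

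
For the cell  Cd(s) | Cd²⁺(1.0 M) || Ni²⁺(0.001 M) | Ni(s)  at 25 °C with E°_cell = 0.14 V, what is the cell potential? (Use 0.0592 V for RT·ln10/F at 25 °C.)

Balancing electrons gives n = 2; the reaction quotient is Q = [Cd²⁺]/[Ni²⁺] = 1000.
At 25 °C, E = E° − (0.0592/n) log Q = 0.14 − (0.0592/2)(3.000) = 0.140 − 0.089 = 0.051 V.

0.051 V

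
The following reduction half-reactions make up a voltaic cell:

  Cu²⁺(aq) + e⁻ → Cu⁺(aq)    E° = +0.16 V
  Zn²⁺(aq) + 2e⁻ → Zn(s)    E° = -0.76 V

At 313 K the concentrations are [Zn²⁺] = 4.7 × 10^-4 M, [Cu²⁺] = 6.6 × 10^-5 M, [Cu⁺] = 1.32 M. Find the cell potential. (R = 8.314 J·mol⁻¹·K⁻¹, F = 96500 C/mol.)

The Cu²⁺/Cu⁺ couple has the higher reduction potential and acts as the cathode, so E°_cell = +0.16 − (-0.76) = 0.92 V.
Balancing electrons gives n = 2; the reaction quotient is Q = [Zn²⁺]·[Cu⁺]^2/[Cu²⁺]^2 = 1.88 × 10^5.
E = E° − (RT/nF) ln Q = 0.92 − (8.314×313)/(2×96500) × (12.144) = 0.920 − 0.164 = 0.756 V.

0.756 V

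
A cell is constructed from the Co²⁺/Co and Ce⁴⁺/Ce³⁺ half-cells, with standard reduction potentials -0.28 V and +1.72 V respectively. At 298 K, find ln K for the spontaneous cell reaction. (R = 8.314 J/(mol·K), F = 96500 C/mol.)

E°_cell = +1.72 − (-0.28) = 2.00 V, with n = 2 electrons transferred.
At equilibrium E = 0, so the Nernst equation gives ln K = nFE°/RT = (2)(96500)(2.00)/((8.314)(298)) = 155.80.

ln K = 155.8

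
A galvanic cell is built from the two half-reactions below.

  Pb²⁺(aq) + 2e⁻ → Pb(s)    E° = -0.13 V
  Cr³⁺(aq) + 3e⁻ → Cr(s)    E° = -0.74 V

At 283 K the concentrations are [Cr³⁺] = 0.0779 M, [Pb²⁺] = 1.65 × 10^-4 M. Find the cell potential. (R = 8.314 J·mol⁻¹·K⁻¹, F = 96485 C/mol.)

0.525 V

The Pb²⁺/Pb couple has the higher reduction potential and acts as the cathode, so E°_cell = -0.13 − (-0.74) = 0.61 V.
Balancing electrons gives n = 6; the reaction quotient is Q = [Cr³⁺]^2/[Pb²⁺]^3 = 1.35 × 10^9.
E = E° − (RT/nF) ln Q = 0.61 − (8.314×283)/(6×96485) × (21.024) = 0.610 − 0.085 = 0.525 V.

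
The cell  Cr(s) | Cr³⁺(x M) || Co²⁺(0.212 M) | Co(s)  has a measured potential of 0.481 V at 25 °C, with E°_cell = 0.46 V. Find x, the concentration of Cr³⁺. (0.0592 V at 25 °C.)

From the Nernst equation, log Q = n(E° − E)/0.0592 = 6(0.46 − 0.481)/0.0592 = -2.128, so Q = 0.00744.
With Q = [Cr³⁺]^2/[Co²⁺]^3 and the known concentrations, [Cr³⁺]^2 in the numerator gives [Cr³⁺] = 0.0084 M.

0.0084 M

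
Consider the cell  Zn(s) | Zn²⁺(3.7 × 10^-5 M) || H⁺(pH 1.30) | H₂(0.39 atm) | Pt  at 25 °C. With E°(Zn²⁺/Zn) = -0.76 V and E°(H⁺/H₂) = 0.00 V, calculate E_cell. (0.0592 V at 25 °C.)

The hydrogen couple is the cathode, so E°_cell = 0.76 V; n = 2.
[H⁺] = 10^(−1.30) = 0.050 M, and Q = [Zn²⁺]·P(H₂) / [H⁺]^2 = 0.00574.
E = E° − (0.0592/2) log Q = 0.76 − (0.0592/2)(-2.241) = 0.826 V.

0.83 V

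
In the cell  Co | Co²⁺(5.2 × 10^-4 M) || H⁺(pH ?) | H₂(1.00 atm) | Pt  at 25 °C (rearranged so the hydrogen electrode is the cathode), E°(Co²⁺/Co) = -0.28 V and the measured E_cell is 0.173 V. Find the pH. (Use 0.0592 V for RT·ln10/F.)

pH = 3.45

E°_cell = 0.28 V and n = 2.
log Q = n(E° − E)/0.0592 = 2×(0.28 − 0.173)/0.0592 = 3.615.
With Q = [Co²⁺]·P(H₂) / [H⁺]^2, solving for [H⁺] gives log[H⁺] = -3.449, so pH = 3.45.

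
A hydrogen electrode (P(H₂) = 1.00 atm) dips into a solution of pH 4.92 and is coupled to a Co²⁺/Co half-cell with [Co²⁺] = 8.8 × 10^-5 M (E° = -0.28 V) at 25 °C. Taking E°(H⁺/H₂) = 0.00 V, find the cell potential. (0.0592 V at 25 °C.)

0.11 V

The hydrogen couple is the cathode, so E°_cell = 0.28 V; n = 2.
[H⁺] = 10^(−4.92) = 1.2 × 10^-5 M, and Q = [Co²⁺]·P(H₂) / [H⁺]^2 = 6.09 × 10^5.
E = E° − (0.0592/2) log Q = 0.28 − (0.0592/2)(5.784) = 0.109 V.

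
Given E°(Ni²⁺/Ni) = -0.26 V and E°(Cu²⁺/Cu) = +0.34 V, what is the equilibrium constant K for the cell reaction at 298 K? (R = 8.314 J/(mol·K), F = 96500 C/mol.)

2 × 10^20

E°_cell = +0.34 − (-0.26) = 0.60 V, with n = 2 electrons transferred.
At equilibrium E = 0, so the Nernst equation gives ln K = nFE°/RT = (2)(96500)(0.60)/((8.314)(298)) = 46.74.
K = e^46.74 = 2 × 10^20.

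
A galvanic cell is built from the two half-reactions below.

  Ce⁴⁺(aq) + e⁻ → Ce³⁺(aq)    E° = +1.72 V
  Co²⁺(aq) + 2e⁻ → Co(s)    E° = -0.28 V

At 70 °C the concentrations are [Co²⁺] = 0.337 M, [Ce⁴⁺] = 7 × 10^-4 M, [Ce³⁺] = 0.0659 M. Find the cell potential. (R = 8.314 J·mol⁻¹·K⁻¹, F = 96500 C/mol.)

The Ce⁴⁺/Ce³⁺ couple has the higher reduction potential and acts as the cathode, so E°_cell = +1.72 − (-0.28) = 2.00 V.
Balancing electrons gives n = 2; the reaction quotient is Q = [Co²⁺]·[Ce³⁺]^2/[Ce⁴⁺]^2 = 2990.
E = E° − (RT/nF) ln Q = 2.00 − (8.314×343)/(2×96500) × (8.002) = 2.000 − 0.118 = 1.882 V.

1.88 V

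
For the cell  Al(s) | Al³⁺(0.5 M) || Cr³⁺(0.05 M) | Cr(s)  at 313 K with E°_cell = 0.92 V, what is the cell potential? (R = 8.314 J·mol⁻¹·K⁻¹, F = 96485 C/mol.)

Balancing electrons gives n = 3; the reaction quotient is Q = [Al³⁺]/[Cr³⁺] = 10.0.
E = E° − (RT/nF) ln Q = 0.92 − (8.314×313)/(3×96485) × (2.303) = 0.920 − 0.021 = 0.899 V.

0.899 V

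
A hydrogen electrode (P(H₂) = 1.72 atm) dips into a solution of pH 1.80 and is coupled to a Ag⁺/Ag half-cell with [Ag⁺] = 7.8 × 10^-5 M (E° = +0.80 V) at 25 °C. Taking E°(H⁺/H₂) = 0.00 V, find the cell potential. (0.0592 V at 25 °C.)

The Ag⁺/Ag couple is the cathode, so E°_cell = 0.80 V; n = 2.
[H⁺] = 10^(−1.80) = 0.016 M, and Q = [H⁺]^2 / ([Ag⁺]^2·P(H₂)) = 2.4 × 10^4.
E = E° − (0.0592/2) log Q = 0.80 − (0.0592/2)(4.380) = 0.670 V.

0.67 V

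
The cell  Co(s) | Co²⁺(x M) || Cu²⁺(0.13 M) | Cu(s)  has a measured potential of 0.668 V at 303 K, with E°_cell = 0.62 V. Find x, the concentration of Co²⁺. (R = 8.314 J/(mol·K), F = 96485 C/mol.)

From the Nernst equation, ln Q = nF(E° − E)/RT = 2×96485×(0.62 − 0.668)/(8.314×303) = -3.677, so Q = 0.0253.
With Q = [Co²⁺]/[Cu²⁺] and the known concentrations, [Co²⁺] in the numerator gives [Co²⁺] = 0.0033 M.

0.0033 M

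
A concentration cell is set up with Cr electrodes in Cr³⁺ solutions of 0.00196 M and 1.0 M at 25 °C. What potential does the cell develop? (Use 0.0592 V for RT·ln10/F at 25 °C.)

Both half-cells are Cr³⁺/Cr, so E°_cell = 0. The concentrated side is the cathode; the cell reaction moves Cr³⁺ from high to low concentration with n = 3.
Q = [Cr³⁺]_dilute/[Cr³⁺]_conc = 0.00196/1.0 = 0.00196.
E = 0 − (0.0592/3) log Q = −(0.0592/3)(-2.708) = 0.0534 V.

0.053 V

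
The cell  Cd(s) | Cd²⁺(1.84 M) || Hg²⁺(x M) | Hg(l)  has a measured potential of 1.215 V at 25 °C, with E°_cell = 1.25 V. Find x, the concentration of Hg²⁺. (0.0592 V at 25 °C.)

From the Nernst equation, log Q = n(E° − E)/0.0592 = 2(1.25 − 1.215)/0.0592 = 1.182, so Q = 15.2.
With Q = [Cd²⁺]/[Hg²⁺] and the known concentrations, [Hg²⁺] in the denominator gives [Hg²⁺] = 0.12 M.

0.12 M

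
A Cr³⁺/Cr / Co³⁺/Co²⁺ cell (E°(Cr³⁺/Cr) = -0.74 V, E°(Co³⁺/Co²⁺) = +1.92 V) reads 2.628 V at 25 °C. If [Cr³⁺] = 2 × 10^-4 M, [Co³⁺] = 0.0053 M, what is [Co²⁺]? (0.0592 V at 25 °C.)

0.31 M

From the Nernst equation, log Q = n(E° − E)/0.0592 = 3(2.66 − 2.628)/0.0592 = 1.622, so Q = 41.8.
With Q = [Cr³⁺]·[Co²⁺]^3/[Co³⁺]^3 and the known concentrations, [Co²⁺]^3 in the numerator gives [Co²⁺] = 0.31 M.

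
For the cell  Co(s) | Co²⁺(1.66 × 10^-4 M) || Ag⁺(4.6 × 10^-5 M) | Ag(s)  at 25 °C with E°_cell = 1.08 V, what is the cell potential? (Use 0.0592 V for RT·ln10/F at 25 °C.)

Balancing electrons gives n = 2; the reaction quotient is Q = [Co²⁺]/[Ag⁺]^2 = 7.84 × 10^4.
At 25 °C, E = E° − (0.0592/n) log Q = 1.08 − (0.0592/2)(4.895) = 1.080 − 0.145 = 0.935 V.

0.935 V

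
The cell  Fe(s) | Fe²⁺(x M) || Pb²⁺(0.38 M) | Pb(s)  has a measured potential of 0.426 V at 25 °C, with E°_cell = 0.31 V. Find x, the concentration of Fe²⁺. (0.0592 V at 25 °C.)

4.6 × 10^-5 M

From the Nernst equation, log Q = n(E° − E)/0.0592 = 2(0.31 − 0.426)/0.0592 = -3.919, so Q = 1.21 × 10^-4.
With Q = [Fe²⁺]/[Pb²⁺] and the known concentrations, [Fe²⁺] in the numerator gives [Fe²⁺] = 4.6 × 10^-5 M.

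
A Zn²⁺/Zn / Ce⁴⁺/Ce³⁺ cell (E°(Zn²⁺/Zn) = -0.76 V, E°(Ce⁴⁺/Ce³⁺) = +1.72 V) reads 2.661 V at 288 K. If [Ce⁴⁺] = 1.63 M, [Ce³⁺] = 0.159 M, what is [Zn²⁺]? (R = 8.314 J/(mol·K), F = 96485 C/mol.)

From the Nernst equation, ln Q = nF(E° − E)/RT = 2×96485×(2.48 − 2.661)/(8.314×288) = -14.587, so Q = 4.62 × 10^-7.
With Q = [Zn²⁺]·[Ce³⁺]^2/[Ce⁴⁺]^2 and the known concentrations, [Zn²⁺] in the numerator gives [Zn²⁺] = 4.9 × 10^-5 M.

4.9 × 10^-5 M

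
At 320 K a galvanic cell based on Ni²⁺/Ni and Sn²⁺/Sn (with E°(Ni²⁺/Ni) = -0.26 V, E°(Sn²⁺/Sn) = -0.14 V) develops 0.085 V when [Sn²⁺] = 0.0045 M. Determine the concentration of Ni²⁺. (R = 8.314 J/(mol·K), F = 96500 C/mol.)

From the Nernst equation, ln Q = nF(E° − E)/RT = 2×96500×(0.12 − 0.085)/(8.314×320) = 2.539, so Q = 12.7.
With Q = [Ni²⁺]/[Sn²⁺] and the known concentrations, [Ni²⁺] in the numerator gives [Ni²⁺] = 0.057 M.

0.057 M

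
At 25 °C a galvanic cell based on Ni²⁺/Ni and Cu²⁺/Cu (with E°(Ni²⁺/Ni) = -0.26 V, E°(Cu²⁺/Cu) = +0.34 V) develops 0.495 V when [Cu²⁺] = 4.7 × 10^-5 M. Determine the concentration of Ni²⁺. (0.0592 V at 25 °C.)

From the Nernst equation, log Q = n(E° − E)/0.0592 = 2(0.60 − 0.495)/0.0592 = 3.547, so Q = 3530.
With Q = [Ni²⁺]/[Cu²⁺] and the known concentrations, [Ni²⁺] in the numerator gives [Ni²⁺] = 0.17 M.

0.17 M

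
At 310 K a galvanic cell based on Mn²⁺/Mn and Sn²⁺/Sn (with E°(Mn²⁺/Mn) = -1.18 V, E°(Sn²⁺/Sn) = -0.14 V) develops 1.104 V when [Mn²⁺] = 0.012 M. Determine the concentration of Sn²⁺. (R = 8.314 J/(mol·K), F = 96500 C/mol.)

From the Nernst equation, ln Q = nF(E° − E)/RT = 2×96500×(1.04 − 1.104)/(8.314×310) = -4.793, so Q = 0.00829.
With Q = [Mn²⁺]/[Sn²⁺] and the known concentrations, [Sn²⁺] in the denominator gives [Sn²⁺] = 1.4 M.

1.4 M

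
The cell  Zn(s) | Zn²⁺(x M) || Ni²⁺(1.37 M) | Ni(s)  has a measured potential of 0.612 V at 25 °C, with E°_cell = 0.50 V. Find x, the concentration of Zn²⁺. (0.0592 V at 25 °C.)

2.3 × 10^-4 M

From the Nernst equation, log Q = n(E° − E)/0.0592 = 2(0.50 − 0.612)/0.0592 = -3.784, so Q = 1.65 × 10^-4.
With Q = [Zn²⁺]/[Ni²⁺] and the known concentrations, [Zn²⁺] in the numerator gives [Zn²⁺] = 2.3 × 10^-4 M.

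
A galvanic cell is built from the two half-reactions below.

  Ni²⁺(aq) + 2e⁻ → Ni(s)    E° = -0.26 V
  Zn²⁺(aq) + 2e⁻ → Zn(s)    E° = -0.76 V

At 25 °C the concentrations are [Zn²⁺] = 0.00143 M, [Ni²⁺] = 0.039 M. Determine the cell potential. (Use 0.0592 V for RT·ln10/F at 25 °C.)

0.543 V

The Ni²⁺/Ni couple has the higher reduction potential and acts as the cathode, so E°_cell = -0.26 − (-0.76) = 0.50 V.
Balancing electrons gives n = 2; the reaction quotient is Q = [Zn²⁺]/[Ni²⁺] = 0.0367.
At 25 °C, E = E° − (0.0592/n) log Q = 0.50 − (0.0592/2)(-1.436) = 0.500 + 0.043 = 0.543 V.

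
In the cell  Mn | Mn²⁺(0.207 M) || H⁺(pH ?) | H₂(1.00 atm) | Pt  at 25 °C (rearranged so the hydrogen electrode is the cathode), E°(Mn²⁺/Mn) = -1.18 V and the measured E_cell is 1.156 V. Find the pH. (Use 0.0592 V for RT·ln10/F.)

pH = 0.75

E°_cell = 1.18 V and n = 2.
log Q = n(E° − E)/0.0592 = 2×(1.18 − 1.156)/0.0592 = 0.811.
With Q = [Mn²⁺]·P(H₂) / [H⁺]^2, solving for [H⁺] gives log[H⁺] = -0.747, so pH = 0.75.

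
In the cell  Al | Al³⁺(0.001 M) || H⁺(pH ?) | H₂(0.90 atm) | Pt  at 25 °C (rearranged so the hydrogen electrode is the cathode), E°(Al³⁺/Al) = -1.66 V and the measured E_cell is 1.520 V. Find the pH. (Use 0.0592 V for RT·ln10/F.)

E°_cell = 1.66 V and n = 6.
log Q = n(E° − E)/0.0592 = 6×(1.66 − 1.520)/0.0592 = 14.189.
With Q = [Al³⁺]^2·P(H₂)^3 / [H⁺]^6, solving for [H⁺] gives log[H⁺] = -3.388, so pH = 3.39.

pH = 3.39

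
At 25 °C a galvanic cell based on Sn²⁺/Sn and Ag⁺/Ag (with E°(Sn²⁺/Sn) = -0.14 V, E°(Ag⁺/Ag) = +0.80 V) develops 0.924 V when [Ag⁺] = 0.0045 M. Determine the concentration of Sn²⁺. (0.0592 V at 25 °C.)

7 × 10^-5 M

From the Nernst equation, log Q = n(E° − E)/0.0592 = 2(0.94 − 0.924)/0.0592 = 0.541, so Q = 3.47.
With Q = [Sn²⁺]/[Ag⁺]^2 and the known concentrations, [Sn²⁺] in the numerator gives [Sn²⁺] = 7 × 10^-5 M.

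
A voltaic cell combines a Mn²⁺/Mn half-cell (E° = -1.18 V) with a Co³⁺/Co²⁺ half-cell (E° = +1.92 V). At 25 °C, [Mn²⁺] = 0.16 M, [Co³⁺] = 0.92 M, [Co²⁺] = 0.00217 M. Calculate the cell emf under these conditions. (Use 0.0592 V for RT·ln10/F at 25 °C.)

3.28 V

The Co³⁺/Co²⁺ couple has the higher reduction potential and acts as the cathode, so E°_cell = +1.92 − (-1.18) = 3.10 V.
Balancing electrons gives n = 2; the reaction quotient is Q = [Mn²⁺]·[Co²⁺]^2/[Co³⁺]^2 = 8.9 × 10^-7.
At 25 °C, E = E° − (0.0592/n) log Q = 3.10 − (0.0592/2)(-6.051) = 3.100 + 0.179 = 3.279 V.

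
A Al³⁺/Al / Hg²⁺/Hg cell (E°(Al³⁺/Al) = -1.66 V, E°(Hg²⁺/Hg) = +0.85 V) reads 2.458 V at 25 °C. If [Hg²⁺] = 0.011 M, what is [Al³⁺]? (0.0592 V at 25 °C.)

0.5 M

From the Nernst equation, log Q = n(E° − E)/0.0592 = 6(2.51 − 2.458)/0.0592 = 5.270, so Q = 1.86 × 10^5.
With Q = [Al³⁺]^2/[Hg²⁺]^3 and the known concentrations, [Al³⁺]^2 in the numerator gives [Al³⁺] = 0.5 M.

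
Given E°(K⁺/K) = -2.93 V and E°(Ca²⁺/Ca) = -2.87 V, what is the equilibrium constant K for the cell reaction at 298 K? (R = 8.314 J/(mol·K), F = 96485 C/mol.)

110

E°_cell = -2.87 − (-2.93) = 0.06 V, with n = 2 electrons transferred.
At equilibrium E = 0, so the Nernst equation gives ln K = nFE°/RT = (2)(96485)(0.06)/((8.314)(298)) = 4.67.
K = e^4.67 = 110.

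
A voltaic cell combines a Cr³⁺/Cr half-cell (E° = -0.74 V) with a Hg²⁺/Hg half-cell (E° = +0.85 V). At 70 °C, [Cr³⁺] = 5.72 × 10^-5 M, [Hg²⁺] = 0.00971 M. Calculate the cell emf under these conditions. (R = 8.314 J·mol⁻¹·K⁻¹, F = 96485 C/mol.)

1.62 V

The Hg²⁺/Hg couple has the higher reduction potential and acts as the cathode, so E°_cell = +0.85 − (-0.74) = 1.59 V.
Balancing electrons gives n = 6; the reaction quotient is Q = [Cr³⁺]^2/[Hg²⁺]^3 = 0.00357.
E = E° − (RT/nF) ln Q = 1.59 − (8.314×343)/(6×96485) × (-5.634) = 1.590 + 0.028 = 1.618 V.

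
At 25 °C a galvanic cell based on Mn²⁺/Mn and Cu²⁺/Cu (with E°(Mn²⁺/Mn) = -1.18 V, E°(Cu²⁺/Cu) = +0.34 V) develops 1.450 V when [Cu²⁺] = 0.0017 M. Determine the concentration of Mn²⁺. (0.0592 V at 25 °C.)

From the Nernst equation, log Q = n(E° − E)/0.0592 = 2(1.52 − 1.450)/0.0592 = 2.365, so Q = 232.
With Q = [Mn²⁺]/[Cu²⁺] and the known concentrations, [Mn²⁺] in the numerator gives [Mn²⁺] = 0.39 M.

0.39 M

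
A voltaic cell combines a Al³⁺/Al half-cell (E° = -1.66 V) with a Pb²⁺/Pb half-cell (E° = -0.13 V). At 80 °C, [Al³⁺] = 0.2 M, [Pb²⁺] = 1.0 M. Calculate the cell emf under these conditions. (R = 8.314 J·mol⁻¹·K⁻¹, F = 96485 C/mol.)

1.55 V

The Pb²⁺/Pb couple has the higher reduction potential and acts as the cathode, so E°_cell = -0.13 − (-1.66) = 1.53 V.
Balancing electrons gives n = 6; the reaction quotient is Q = [Al³⁺]^2/[Pb²⁺]^3 = 0.0400.
E = E° − (RT/nF) ln Q = 1.53 − (8.314×353)/(6×96485) × (-3.219) = 1.530 + 0.016 = 1.546 V.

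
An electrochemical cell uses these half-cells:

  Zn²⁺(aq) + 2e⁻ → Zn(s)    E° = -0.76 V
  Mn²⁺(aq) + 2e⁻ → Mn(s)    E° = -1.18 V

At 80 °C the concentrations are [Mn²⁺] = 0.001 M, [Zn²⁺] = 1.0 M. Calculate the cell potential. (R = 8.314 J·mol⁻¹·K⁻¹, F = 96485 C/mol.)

The Zn²⁺/Zn couple has the higher reduction potential and acts as the cathode, so E°_cell = -0.76 − (-1.18) = 0.42 V.
Balancing electrons gives n = 2; the reaction quotient is Q = [Mn²⁺]/[Zn²⁺] = 0.00100.
E = E° − (RT/nF) ln Q = 0.42 − (8.314×353)/(2×96485) × (-6.908) = 0.420 + 0.105 = 0.525 V.

0.525 V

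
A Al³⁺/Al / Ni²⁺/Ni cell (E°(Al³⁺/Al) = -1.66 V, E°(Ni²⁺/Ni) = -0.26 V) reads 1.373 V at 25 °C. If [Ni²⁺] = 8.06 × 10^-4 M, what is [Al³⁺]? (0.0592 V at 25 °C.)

5.3 × 10^-4 M

From the Nernst equation, log Q = n(E° − E)/0.0592 = 6(1.40 − 1.373)/0.0592 = 2.736, so Q = 545.
With Q = [Al³⁺]^2/[Ni²⁺]^3 and the known concentrations, [Al³⁺]^2 in the numerator gives [Al³⁺] = 5.3 × 10^-4 M.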